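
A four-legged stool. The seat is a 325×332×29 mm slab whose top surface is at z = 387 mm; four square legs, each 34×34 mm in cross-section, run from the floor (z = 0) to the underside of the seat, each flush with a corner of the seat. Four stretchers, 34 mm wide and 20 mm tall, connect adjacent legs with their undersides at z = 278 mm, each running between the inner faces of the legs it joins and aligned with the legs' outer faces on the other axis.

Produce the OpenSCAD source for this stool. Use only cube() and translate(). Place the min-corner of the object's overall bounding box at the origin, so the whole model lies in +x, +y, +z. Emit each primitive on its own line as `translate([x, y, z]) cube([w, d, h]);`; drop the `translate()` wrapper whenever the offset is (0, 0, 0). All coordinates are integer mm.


// leg_h = 387 - 29 = 358
// stretcher span = 325 - 2*34 = 257
translate([0, 0, 358]) cube([325, 332, 29]);
cube([34, 34, 358]);
translate([291, 0, 0]) cube([34, 34, 358]);
translate([0, 298, 0]) cube([34, 34, 358]);
translate([291, 298, 0]) cube([34, 34, 358]);
translate([34, 0, 278]) cube([257, 34, 20]);
translate([34, 298, 278]) cube([257, 34, 20]);
translate([0, 34, 278]) cube([34, 264, 20]);
translate([291, 34, 278]) cube([34, 264, 20]);


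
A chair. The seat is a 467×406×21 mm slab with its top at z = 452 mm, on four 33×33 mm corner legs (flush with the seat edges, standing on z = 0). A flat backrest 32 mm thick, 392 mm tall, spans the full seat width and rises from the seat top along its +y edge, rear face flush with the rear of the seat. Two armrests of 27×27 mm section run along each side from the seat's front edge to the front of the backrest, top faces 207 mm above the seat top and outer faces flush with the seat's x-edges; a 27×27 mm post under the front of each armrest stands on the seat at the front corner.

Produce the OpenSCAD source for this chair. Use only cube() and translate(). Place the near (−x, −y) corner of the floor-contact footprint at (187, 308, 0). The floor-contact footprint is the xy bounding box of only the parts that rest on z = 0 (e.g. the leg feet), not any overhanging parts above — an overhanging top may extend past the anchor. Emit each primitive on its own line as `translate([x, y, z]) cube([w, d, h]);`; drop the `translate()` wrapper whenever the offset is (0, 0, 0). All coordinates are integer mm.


translate([187, 308, 431]) cube([467, 406, 21]);
translate([187, 308, 0]) cube([33, 33, 431]);
translate([621, 308, 0]) cube([33, 33, 431]);
translate([187, 681, 0]) cube([33, 33, 431]);
translate([621, 681, 0]) cube([33, 33, 431]);
translate([187, 682, 452]) cube([467, 32, 392]);
translate([187, 308, 632]) cube([27, 374, 27]);
translate([627, 308, 632]) cube([27, 374, 27]);
translate([187, 308, 452]) cube([27, 27, 180]);
translate([627, 308, 452]) cube([27, 27, 180]);


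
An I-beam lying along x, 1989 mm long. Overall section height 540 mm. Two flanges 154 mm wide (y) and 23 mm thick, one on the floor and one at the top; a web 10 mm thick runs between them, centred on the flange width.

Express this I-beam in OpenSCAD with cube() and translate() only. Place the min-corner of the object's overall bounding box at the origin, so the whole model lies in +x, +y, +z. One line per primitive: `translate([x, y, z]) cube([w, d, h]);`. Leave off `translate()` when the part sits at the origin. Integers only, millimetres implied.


cube([1989, 154, 23]);
translate([0, 72, 23]) cube([1989, 10, 494]);
translate([0, 0, 517]) cube([1989, 154, 23]);


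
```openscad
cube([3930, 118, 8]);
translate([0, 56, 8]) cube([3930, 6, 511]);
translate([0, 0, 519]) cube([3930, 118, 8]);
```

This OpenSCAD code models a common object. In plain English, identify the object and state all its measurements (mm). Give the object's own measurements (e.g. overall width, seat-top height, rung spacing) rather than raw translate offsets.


An I-beam lying along x, 3930 mm long. Overall section height 527 mm. Two flanges 118 mm wide (y) and 8 mm thick, one on the floor and one at the top; a web 6 mm thick runs between them, centred on the flange width.


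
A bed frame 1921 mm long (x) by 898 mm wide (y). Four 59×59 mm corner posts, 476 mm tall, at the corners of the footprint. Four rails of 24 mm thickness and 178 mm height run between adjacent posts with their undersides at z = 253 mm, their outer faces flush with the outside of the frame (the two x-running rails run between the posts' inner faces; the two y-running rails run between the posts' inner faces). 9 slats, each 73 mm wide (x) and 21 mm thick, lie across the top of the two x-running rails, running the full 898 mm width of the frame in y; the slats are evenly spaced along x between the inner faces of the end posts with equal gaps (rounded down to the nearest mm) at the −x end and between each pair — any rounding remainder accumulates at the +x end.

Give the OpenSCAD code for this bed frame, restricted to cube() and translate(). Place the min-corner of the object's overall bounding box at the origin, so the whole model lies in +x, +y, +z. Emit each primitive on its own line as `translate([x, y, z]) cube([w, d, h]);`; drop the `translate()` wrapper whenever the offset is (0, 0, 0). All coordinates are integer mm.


// slat z = rail_z + rail_h = 253 + 178 = 431
// slat gap = ⌊(1803 − 9·73) / 10⌋ = 114
cube([59, 59, 476]);
translate([0, 839, 0]) cube([59, 59, 476]);
translate([1862, 0, 0]) cube([59, 59, 476]);
translate([1862, 839, 0]) cube([59, 59, 476]);
translate([59, 0, 253]) cube([1803, 24, 178]);
translate([59, 874, 253]) cube([1803, 24, 178]);
translate([0, 59, 253]) cube([24, 780, 178]);
translate([1897, 59, 253]) cube([24, 780, 178]);
translate([173, 0, 431]) cube([73, 898, 21]);
translate([360, 0, 431]) cube([73, 898, 21]);
translate([547, 0, 431]) cube([73, 898, 21]);
translate([734, 0, 431]) cube([73, 898, 21]);
translate([921, 0, 431]) cube([73, 898, 21]);
translate([1108, 0, 431]) cube([73, 898, 21]);
translate([1295, 0, 431]) cube([73, 898, 21]);
translate([1482, 0, 431]) cube([73, 898, 21]);
translate([1669, 0, 431]) cube([73, 898, 21]);


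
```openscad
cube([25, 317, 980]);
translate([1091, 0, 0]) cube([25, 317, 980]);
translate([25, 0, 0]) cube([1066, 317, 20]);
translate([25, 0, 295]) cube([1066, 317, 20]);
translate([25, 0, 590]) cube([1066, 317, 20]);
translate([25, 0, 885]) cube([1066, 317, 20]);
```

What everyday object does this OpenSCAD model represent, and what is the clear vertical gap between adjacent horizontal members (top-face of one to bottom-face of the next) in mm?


A bookshelf. The clear shelf gap is 275 mm.

Two tall side panels with 4 horizontal boards between them — a bookshelf. The first two shelf undersides are at z = 0 and z = 295; with shelf thickness 20, the clear gap is 295 − 0 − 20 = 275 mm.


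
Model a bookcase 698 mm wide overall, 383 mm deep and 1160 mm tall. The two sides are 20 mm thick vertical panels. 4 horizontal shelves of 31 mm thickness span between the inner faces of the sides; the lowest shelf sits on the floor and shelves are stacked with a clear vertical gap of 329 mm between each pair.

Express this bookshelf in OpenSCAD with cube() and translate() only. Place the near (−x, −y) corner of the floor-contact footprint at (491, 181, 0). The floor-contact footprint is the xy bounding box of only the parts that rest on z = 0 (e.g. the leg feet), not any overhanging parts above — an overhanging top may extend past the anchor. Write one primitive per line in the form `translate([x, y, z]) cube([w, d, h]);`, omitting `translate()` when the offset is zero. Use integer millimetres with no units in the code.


translate([491, 181, 0]) cube([20, 383, 1160]);
translate([1169, 181, 0]) cube([20, 383, 1160]);
translate([511, 181, 0]) cube([658, 383, 31]);
translate([511, 181, 360]) cube([658, 383, 31]);
translate([511, 181, 720]) cube([658, 383, 31]);
translate([511, 181, 1080]) cube([658, 383, 31]);


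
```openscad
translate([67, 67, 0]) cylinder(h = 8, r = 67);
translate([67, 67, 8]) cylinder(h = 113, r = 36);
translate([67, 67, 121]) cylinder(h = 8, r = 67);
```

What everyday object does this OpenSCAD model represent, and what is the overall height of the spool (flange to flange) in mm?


A spool. The overall height is 129 mm.

Three coaxial cylinders, large–small–large — a spool. Two 8 mm flanges and a 113 mm core give 8 + 113 + 8 = 129 mm.


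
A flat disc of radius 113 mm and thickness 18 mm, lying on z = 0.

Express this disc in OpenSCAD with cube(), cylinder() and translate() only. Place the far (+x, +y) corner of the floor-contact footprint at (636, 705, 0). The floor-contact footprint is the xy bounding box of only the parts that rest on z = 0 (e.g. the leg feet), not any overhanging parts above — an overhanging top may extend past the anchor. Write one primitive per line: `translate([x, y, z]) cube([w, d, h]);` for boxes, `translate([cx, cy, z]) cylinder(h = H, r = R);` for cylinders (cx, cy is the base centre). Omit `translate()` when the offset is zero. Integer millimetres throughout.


translate([523, 592, 0]) cylinder(h = 18, r = 113);


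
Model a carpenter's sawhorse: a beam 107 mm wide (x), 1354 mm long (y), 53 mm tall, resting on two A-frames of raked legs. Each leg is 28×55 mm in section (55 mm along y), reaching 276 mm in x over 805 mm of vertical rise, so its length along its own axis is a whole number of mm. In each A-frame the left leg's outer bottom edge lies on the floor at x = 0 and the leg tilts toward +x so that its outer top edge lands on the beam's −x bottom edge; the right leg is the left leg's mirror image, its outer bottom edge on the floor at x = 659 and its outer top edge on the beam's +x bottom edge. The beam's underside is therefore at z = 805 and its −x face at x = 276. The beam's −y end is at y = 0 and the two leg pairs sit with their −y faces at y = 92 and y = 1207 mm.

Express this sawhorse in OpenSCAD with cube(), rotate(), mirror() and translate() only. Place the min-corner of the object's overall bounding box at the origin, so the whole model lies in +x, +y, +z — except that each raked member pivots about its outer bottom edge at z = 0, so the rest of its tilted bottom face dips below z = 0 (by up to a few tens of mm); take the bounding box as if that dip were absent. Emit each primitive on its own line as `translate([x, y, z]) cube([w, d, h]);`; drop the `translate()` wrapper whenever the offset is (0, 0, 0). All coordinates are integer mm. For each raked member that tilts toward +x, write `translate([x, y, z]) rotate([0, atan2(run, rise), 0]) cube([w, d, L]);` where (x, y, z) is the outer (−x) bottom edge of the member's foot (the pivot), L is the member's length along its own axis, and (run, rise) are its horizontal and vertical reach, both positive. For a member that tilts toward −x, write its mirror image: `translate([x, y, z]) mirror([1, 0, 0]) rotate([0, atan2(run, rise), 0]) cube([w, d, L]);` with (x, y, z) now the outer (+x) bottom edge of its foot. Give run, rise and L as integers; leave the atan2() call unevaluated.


translate([276, 0, 805]) cube([107, 1354, 53]);
translate([0, 92, 0]) rotate([0, atan2(276, 805), 0]) cube([28, 55, 851]);
translate([659, 92, 0]) mirror([1, 0, 0]) rotate([0, atan2(276, 805), 0]) cube([28, 55, 851]);
translate([0, 1207, 0]) rotate([0, atan2(276, 805), 0]) cube([28, 55, 851]);
translate([659, 1207, 0]) mirror([1, 0, 0]) rotate([0, atan2(276, 805), 0]) cube([28, 55, 851]);


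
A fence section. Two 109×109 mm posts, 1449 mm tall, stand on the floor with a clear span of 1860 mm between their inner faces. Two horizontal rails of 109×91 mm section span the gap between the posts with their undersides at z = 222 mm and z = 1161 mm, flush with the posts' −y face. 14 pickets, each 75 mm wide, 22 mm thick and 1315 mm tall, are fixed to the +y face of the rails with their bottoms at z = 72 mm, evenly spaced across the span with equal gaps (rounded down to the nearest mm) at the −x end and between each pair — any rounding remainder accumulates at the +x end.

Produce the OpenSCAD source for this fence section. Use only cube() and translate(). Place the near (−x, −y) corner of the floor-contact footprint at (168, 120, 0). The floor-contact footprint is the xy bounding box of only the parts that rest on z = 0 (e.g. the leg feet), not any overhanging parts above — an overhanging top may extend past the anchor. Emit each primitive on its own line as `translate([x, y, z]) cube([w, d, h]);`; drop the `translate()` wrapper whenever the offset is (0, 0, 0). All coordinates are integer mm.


translate([168, 120, 0]) cube([109, 109, 1449]);
translate([2137, 120, 0]) cube([109, 109, 1449]);
translate([277, 120, 222]) cube([1860, 109, 91]);
translate([277, 120, 1161]) cube([1860, 109, 91]);
translate([331, 229, 72]) cube([75, 22, 1315]);
translate([460, 229, 72]) cube([75, 22, 1315]);
translate([589, 229, 72]) cube([75, 22, 1315]);
translate([718, 229, 72]) cube([75, 22, 1315]);
translate([847, 229, 72]) cube([75, 22, 1315]);
translate([976, 229, 72]) cube([75, 22, 1315]);
translate([1105, 229, 72]) cube([75, 22, 1315]);
translate([1234, 229, 72]) cube([75, 22, 1315]);
translate([1363, 229, 72]) cube([75, 22, 1315]);
translate([1492, 229, 72]) cube([75, 22, 1315]);
translate([1621, 229, 72]) cube([75, 22, 1315]);
translate([1750, 229, 72]) cube([75, 22, 1315]);
translate([1879, 229, 72]) cube([75, 22, 1315]);
translate([2008, 229, 72]) cube([75, 22, 1315]);


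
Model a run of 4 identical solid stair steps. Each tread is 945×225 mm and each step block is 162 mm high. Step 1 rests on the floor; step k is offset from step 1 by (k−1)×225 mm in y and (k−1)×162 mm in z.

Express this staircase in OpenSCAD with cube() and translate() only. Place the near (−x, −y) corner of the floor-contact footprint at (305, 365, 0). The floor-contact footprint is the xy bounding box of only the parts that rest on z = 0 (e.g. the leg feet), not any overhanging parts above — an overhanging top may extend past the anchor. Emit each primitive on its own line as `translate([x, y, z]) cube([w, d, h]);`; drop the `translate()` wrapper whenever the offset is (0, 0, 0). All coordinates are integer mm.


translate([305, 365, 0]) cube([945, 225, 162]);
translate([305, 590, 162]) cube([945, 225, 162]);
translate([305, 815, 324]) cube([945, 225, 162]);
translate([305, 1040, 486]) cube([945, 225, 162]);


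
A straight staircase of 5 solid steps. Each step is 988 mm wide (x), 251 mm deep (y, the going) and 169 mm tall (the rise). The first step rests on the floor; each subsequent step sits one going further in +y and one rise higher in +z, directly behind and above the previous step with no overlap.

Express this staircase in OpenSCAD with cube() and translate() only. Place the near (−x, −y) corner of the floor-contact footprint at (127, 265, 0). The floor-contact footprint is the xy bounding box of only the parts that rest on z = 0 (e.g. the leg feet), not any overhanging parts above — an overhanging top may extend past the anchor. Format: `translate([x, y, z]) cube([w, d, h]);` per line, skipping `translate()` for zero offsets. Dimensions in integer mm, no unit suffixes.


translate([127, 265, 0]) cube([988, 251, 169]);
translate([127, 516, 169]) cube([988, 251, 169]);
translate([127, 767, 338]) cube([988, 251, 169]);
translate([127, 1018, 507]) cube([988, 251, 169]);
translate([127, 1269, 676]) cube([988, 251, 169]);


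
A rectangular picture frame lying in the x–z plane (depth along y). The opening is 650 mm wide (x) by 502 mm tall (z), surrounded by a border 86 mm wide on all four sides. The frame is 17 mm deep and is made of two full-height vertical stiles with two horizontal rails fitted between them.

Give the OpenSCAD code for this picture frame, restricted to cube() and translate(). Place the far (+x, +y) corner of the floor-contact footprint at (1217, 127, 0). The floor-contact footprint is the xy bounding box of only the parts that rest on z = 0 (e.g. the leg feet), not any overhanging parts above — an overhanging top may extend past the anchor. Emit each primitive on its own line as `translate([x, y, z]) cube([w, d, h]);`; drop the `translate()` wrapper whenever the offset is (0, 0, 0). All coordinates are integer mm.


translate([395, 110, 0]) cube([86, 17, 674]);
translate([1131, 110, 0]) cube([86, 17, 674]);
translate([481, 110, 0]) cube([650, 17, 86]);
translate([481, 110, 588]) cube([650, 17, 86]);


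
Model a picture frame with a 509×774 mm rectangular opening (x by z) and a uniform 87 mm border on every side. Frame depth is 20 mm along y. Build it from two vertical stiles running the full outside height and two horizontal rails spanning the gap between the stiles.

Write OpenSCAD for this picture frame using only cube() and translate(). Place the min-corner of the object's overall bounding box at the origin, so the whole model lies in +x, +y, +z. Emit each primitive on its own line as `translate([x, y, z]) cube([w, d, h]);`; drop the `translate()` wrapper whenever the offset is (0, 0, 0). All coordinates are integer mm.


cube([87, 20, 948]);
translate([596, 0, 0]) cube([87, 20, 948]);
translate([87, 0, 0]) cube([509, 20, 87]);
translate([87, 0, 861]) cube([509, 20, 87]);


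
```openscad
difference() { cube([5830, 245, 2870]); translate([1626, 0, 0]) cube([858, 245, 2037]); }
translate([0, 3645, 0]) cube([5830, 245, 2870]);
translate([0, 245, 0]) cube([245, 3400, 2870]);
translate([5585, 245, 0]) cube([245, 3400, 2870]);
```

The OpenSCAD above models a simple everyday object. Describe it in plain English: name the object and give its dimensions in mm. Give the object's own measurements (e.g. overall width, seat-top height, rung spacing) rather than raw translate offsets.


A single room: four walls, each 2870 mm tall and 245 mm thick, enclosing an outside footprint 5830×3890 mm (x × y), no floor or roof. The front and back walls (−y and +y sides) run the full x-width; the side walls fit between their inner faces. A door opening 858 mm wide and 2037 mm tall is cut through the front wall from the floor up, its −x edge 1626 mm from the wall's −x end.


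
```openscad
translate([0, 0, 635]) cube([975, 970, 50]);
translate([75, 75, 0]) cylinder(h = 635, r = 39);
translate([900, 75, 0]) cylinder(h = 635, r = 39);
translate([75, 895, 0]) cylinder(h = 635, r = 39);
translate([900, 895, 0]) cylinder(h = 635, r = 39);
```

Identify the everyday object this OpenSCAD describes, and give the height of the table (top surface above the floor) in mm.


A table. The table height is 685 mm.

A 975×970×50 slab sits at z = 635 on four Ø78 mm round legs — a table. The top surface is at 635 + 50 = 685 mm.


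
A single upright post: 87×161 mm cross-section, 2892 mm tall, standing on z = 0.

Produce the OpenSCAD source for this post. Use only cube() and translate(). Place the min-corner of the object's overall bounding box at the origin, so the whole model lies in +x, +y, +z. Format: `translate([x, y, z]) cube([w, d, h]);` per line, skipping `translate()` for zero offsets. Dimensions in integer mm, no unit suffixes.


cube([87, 161, 2892]);


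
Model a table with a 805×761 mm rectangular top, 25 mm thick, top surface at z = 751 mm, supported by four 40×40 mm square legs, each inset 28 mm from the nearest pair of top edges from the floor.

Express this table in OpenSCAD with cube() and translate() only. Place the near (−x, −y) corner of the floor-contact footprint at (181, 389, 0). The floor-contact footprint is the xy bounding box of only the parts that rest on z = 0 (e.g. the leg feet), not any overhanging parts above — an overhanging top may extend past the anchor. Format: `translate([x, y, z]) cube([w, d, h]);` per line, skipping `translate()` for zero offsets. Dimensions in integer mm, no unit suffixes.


translate([153, 361, 726]) cube([805, 761, 25]);
translate([181, 389, 0]) cube([40, 40, 726]);
translate([890, 389, 0]) cube([40, 40, 726]);
translate([181, 1054, 0]) cube([40, 40, 726]);
translate([890, 1054, 0]) cube([40, 40, 726]);


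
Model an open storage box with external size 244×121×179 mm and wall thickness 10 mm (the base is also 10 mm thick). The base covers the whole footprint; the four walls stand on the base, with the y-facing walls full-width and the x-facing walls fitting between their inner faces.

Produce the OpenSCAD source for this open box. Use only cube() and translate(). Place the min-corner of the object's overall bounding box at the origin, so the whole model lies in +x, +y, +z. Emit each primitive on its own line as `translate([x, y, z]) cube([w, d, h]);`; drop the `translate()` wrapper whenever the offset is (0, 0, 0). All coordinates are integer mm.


cube([244, 121, 10]);
translate([0, 0, 10]) cube([244, 10, 169]);
translate([0, 111, 10]) cube([244, 10, 169]);
translate([0, 10, 10]) cube([10, 101, 169]);
translate([234, 10, 10]) cube([10, 101, 169]);


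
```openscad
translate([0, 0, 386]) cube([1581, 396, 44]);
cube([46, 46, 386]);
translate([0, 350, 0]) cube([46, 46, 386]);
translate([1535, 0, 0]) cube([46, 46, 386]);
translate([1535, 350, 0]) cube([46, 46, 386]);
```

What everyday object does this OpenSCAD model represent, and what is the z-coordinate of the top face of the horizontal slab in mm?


A bench. The seat-top height is 430 mm.

A long slab on four corner posts — a bench. The slab sits at z = 386 with thickness 44, so the top is 386 + 44 = 430 mm.


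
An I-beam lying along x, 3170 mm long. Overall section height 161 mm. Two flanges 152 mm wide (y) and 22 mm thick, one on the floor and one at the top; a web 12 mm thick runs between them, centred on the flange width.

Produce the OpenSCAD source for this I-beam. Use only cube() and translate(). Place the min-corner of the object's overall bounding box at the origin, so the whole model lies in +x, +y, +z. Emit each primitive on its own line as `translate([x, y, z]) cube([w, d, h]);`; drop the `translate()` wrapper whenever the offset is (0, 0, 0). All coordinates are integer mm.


cube([3170, 152, 22]);
translate([0, 70, 22]) cube([3170, 12, 117]);
translate([0, 0, 139]) cube([3170, 152, 22]);


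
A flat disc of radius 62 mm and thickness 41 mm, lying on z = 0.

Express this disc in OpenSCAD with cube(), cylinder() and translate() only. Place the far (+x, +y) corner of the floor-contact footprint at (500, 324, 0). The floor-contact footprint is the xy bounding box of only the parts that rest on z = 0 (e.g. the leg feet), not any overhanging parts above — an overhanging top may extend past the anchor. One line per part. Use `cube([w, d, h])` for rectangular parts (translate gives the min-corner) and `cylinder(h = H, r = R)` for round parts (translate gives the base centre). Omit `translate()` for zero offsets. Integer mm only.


translate([438, 262, 0]) cylinder(h = 41, r = 62);


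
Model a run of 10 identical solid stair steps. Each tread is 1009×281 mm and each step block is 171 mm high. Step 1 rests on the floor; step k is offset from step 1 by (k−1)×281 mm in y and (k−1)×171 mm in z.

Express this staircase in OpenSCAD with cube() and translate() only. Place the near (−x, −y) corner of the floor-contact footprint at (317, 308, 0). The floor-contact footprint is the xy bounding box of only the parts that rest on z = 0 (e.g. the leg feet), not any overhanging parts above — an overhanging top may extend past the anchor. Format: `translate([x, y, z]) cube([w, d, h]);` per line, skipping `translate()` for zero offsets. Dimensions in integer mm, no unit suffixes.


translate([317, 308, 0]) cube([1009, 281, 171]);
translate([317, 589, 171]) cube([1009, 281, 171]);
translate([317, 870, 342]) cube([1009, 281, 171]);
translate([317, 1151, 513]) cube([1009, 281, 171]);
translate([317, 1432, 684]) cube([1009, 281, 171]);
translate([317, 1713, 855]) cube([1009, 281, 171]);
translate([317, 1994, 1026]) cube([1009, 281, 171]);
translate([317, 2275, 1197]) cube([1009, 281, 171]);
translate([317, 2556, 1368]) cube([1009, 281, 171]);
translate([317, 2837, 1539]) cube([1009, 281, 171]);


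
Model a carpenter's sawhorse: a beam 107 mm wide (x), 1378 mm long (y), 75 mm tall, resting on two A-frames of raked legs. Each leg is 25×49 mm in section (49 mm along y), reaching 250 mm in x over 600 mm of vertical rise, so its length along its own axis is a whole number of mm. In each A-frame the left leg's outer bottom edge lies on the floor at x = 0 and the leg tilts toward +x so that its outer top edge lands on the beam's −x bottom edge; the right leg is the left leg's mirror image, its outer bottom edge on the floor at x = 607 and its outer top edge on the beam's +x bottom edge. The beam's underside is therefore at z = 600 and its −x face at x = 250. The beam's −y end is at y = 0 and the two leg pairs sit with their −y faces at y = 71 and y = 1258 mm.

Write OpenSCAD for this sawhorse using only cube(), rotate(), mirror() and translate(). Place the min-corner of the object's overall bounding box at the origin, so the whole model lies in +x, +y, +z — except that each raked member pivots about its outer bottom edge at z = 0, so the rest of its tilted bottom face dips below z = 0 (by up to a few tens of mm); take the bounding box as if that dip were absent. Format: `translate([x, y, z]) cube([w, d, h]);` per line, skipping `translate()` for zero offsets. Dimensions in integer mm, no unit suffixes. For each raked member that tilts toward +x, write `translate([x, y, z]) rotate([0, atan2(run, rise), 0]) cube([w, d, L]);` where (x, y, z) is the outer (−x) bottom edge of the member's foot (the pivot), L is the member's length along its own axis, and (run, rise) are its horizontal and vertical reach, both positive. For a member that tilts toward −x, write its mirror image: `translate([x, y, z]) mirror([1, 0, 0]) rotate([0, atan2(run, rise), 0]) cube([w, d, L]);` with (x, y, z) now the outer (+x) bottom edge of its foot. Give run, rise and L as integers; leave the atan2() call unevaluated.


translate([250, 0, 600]) cube([107, 1378, 75]);
translate([0, 71, 0]) rotate([0, atan2(250, 600), 0]) cube([25, 49, 650]);
translate([607, 71, 0]) mirror([1, 0, 0]) rotate([0, atan2(250, 600), 0]) cube([25, 49, 650]);
translate([0, 1258, 0]) rotate([0, atan2(250, 600), 0]) cube([25, 49, 650]);
translate([607, 1258, 0]) mirror([1, 0, 0]) rotate([0, atan2(250, 600), 0]) cube([25, 49, 650]);


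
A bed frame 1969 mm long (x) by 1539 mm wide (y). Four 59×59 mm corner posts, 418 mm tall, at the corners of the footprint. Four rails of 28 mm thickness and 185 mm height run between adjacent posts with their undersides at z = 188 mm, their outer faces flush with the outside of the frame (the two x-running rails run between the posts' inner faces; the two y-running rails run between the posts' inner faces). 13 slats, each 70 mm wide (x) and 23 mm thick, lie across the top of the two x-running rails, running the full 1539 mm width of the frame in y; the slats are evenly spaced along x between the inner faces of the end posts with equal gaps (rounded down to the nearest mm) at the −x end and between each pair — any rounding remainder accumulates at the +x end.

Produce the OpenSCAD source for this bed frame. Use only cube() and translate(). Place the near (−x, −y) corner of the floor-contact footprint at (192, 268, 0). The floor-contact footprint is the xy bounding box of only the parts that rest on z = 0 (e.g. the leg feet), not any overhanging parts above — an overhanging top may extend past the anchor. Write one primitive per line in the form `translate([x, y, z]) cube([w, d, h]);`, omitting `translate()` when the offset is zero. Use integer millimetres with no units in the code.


translate([192, 268, 0]) cube([59, 59, 418]);
translate([192, 1748, 0]) cube([59, 59, 418]);
translate([2102, 268, 0]) cube([59, 59, 418]);
translate([2102, 1748, 0]) cube([59, 59, 418]);
translate([251, 268, 188]) cube([1851, 28, 185]);
translate([251, 1779, 188]) cube([1851, 28, 185]);
translate([192, 327, 188]) cube([28, 1421, 185]);
translate([2133, 327, 188]) cube([28, 1421, 185]);
translate([318, 268, 373]) cube([70, 1539, 23]);
translate([455, 268, 373]) cube([70, 1539, 23]);
translate([592, 268, 373]) cube([70, 1539, 23]);
translate([729, 268, 373]) cube([70, 1539, 23]);
translate([866, 268, 373]) cube([70, 1539, 23]);
translate([1003, 268, 373]) cube([70, 1539, 23]);
translate([1140, 268, 373]) cube([70, 1539, 23]);
translate([1277, 268, 373]) cube([70, 1539, 23]);
translate([1414, 268, 373]) cube([70, 1539, 23]);
translate([1551, 268, 373]) cube([70, 1539, 23]);
translate([1688, 268, 373]) cube([70, 1539, 23]);
translate([1825, 268, 373]) cube([70, 1539, 23]);
translate([1962, 268, 373]) cube([70, 1539, 23]);


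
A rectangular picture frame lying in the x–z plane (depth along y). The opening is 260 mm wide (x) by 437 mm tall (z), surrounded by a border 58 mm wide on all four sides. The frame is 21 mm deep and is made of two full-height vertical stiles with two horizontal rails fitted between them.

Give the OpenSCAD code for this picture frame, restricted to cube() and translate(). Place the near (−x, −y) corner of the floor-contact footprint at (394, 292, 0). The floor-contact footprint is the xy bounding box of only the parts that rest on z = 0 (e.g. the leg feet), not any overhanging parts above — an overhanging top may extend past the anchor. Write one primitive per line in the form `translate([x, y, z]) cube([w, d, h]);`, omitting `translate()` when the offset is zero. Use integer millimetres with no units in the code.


translate([394, 292, 0]) cube([58, 21, 553]);
translate([712, 292, 0]) cube([58, 21, 553]);
translate([452, 292, 0]) cube([260, 21, 58]);
translate([452, 292, 495]) cube([260, 21, 58]);


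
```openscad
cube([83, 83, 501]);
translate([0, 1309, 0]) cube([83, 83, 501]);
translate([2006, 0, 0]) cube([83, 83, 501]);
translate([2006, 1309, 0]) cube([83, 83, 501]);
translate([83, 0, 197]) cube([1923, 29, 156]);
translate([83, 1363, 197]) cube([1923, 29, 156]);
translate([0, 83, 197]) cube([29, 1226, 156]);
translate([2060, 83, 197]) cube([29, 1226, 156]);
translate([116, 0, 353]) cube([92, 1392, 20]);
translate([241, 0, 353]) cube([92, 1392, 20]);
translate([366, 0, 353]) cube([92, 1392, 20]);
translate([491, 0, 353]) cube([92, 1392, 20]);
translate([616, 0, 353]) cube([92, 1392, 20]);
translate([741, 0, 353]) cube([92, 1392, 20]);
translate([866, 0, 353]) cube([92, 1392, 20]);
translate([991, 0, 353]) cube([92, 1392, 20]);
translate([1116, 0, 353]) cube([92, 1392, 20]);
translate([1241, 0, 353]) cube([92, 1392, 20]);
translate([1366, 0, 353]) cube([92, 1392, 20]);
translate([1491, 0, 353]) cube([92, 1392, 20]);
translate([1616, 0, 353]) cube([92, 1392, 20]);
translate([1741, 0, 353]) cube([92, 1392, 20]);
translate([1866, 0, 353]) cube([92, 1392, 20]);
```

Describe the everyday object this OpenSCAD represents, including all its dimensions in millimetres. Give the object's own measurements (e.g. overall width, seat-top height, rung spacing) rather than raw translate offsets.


A bed frame 2089 mm long (x) by 1392 mm wide (y). Four 83×83 mm corner posts, 501 mm tall, at the corners of the footprint. Four rails of 29 mm thickness and 156 mm height run between adjacent posts with their undersides at z = 197 mm, their outer faces flush with the outside of the frame (the two x-running rails run between the posts' inner faces; the two y-running rails run between the posts' inner faces). 15 slats, each 92 mm wide (x) and 20 mm thick, lie across the top of the two x-running rails, running the full 1392 mm width of the frame in y; along x they sit between the end posts with a 33 mm gap after the −x posts and between neighbouring slats, leaving 48 mm before the +x posts.


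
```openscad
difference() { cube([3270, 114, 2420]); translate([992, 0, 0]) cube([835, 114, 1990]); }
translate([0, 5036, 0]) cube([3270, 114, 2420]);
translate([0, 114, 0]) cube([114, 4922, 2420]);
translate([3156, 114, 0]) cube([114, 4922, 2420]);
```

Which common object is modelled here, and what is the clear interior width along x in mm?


A single room. The interior width is 3042 mm.

Four walls enclosing a rectangle with a door in the front wall — a room. Outside width 3270 minus two 114 mm walls gives 3042 mm.


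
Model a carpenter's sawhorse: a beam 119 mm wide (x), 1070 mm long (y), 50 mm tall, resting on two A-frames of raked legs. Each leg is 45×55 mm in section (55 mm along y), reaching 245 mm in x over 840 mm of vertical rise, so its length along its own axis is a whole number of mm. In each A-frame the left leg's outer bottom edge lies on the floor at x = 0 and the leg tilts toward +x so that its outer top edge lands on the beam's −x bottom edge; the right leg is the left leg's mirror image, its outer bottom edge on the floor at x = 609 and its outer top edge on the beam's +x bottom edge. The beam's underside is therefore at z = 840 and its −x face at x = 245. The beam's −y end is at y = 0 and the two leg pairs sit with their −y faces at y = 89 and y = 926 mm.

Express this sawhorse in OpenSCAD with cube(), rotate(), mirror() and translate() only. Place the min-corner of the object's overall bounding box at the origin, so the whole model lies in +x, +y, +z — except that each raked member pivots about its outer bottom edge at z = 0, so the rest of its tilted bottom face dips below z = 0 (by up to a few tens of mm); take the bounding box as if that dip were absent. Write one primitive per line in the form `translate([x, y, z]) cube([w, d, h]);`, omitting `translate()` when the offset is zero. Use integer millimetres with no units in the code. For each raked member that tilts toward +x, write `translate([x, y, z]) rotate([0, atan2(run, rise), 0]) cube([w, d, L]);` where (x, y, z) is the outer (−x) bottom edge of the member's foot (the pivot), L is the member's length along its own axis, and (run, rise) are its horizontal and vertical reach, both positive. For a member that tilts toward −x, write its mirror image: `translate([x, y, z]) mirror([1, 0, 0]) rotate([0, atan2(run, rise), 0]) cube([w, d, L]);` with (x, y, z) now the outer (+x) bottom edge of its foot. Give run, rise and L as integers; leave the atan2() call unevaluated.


translate([245, 0, 840]) cube([119, 1070, 50]);
translate([0, 89, 0]) rotate([0, atan2(245, 840), 0]) cube([45, 55, 875]);
translate([609, 89, 0]) mirror([1, 0, 0]) rotate([0, atan2(245, 840), 0]) cube([45, 55, 875]);
translate([0, 926, 0]) rotate([0, atan2(245, 840), 0]) cube([45, 55, 875]);
translate([609, 926, 0]) mirror([1, 0, 0]) rotate([0, atan2(245, 840), 0]) cube([45, 55, 875]);


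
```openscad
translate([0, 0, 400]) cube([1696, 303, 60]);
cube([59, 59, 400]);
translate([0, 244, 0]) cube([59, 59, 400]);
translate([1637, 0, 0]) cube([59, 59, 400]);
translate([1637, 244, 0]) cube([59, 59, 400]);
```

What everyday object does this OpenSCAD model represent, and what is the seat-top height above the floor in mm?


A bench. The seat-top height is 460 mm.

A long slab on four corner posts — a bench. The slab sits at z = 400 with thickness 60, so the top is 400 + 60 = 460 mm.


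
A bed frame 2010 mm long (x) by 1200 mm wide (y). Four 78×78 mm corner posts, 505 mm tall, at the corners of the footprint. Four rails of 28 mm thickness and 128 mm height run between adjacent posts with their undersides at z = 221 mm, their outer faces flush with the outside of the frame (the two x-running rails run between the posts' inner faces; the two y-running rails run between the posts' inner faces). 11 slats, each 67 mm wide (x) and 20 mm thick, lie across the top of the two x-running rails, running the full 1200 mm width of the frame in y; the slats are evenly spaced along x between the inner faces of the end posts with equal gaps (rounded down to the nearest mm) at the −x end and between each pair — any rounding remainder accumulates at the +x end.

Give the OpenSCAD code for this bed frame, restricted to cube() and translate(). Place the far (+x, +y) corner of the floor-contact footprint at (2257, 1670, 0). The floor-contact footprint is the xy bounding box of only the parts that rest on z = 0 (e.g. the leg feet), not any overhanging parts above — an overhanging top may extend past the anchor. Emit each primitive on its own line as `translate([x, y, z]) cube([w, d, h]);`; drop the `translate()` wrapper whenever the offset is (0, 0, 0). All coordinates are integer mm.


translate([247, 470, 0]) cube([78, 78, 505]);
translate([247, 1592, 0]) cube([78, 78, 505]);
translate([2179, 470, 0]) cube([78, 78, 505]);
translate([2179, 1592, 0]) cube([78, 78, 505]);
translate([325, 470, 221]) cube([1854, 28, 128]);
translate([325, 1642, 221]) cube([1854, 28, 128]);
translate([247, 548, 221]) cube([28, 1044, 128]);
translate([2229, 548, 221]) cube([28, 1044, 128]);
translate([418, 470, 349]) cube([67, 1200, 20]);
translate([578, 470, 349]) cube([67, 1200, 20]);
translate([738, 470, 349]) cube([67, 1200, 20]);
translate([898, 470, 349]) cube([67, 1200, 20]);
translate([1058, 470, 349]) cube([67, 1200, 20]);
translate([1218, 470, 349]) cube([67, 1200, 20]);
translate([1378, 470, 349]) cube([67, 1200, 20]);
translate([1538, 470, 349]) cube([67, 1200, 20]);
translate([1698, 470, 349]) cube([67, 1200, 20]);
translate([1858, 470, 349]) cube([67, 1200, 20]);
translate([2018, 470, 349]) cube([67, 1200, 20]);


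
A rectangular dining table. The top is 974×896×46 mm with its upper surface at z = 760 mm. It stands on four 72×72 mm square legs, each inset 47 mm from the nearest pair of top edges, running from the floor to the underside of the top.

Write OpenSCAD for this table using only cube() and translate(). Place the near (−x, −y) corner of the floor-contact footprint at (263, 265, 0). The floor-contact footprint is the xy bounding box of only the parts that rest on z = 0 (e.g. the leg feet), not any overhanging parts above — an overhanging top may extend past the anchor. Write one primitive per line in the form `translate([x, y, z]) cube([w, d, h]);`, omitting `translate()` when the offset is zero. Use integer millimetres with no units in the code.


// leg_h = 760 - 46 = 714
translate([216, 218, 714]) cube([974, 896, 46]);
translate([263, 265, 0]) cube([72, 72, 714]);
translate([1071, 265, 0]) cube([72, 72, 714]);
translate([263, 995, 0]) cube([72, 72, 714]);
translate([1071, 995, 0]) cube([72, 72, 714]);


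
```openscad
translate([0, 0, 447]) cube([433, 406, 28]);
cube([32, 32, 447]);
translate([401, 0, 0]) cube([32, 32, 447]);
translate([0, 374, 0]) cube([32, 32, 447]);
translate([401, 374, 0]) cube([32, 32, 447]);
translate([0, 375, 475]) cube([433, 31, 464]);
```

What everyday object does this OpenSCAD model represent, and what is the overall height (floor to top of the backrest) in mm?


A chair. The overall height is 939 mm.

A slab on four corner posts with a tall panel at the back — a chair. The seat slab sits at z = 447 with thickness 28, and the 464 mm backrest starts at the seat top, so the overall height is 447 + 28 + 464 = 939 mm.


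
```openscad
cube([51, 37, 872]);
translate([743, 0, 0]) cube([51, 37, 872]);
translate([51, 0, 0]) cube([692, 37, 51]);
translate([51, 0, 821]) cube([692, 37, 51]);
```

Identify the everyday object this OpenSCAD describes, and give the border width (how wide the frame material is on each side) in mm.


A picture frame. The border width is 51 mm.

Four thin pieces enclosing a rectangular opening — a picture frame. The two full-height stiles are 872 mm tall; the top rail sits at z = 821 and is 51 mm tall, so the border above the opening is 872 − 821 = 51 mm, matching the stile x-width.


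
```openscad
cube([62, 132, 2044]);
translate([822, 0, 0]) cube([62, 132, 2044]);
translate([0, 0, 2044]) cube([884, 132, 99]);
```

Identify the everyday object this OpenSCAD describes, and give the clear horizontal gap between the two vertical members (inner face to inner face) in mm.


A door frame. The clear opening width is 760 mm.

Two 2044 mm tall posts with a header on top — a door frame. The left jamb is 62 mm wide at x = 0; the right jamb starts at x = 822. The clear opening is 822 − 62 = 760 mm.


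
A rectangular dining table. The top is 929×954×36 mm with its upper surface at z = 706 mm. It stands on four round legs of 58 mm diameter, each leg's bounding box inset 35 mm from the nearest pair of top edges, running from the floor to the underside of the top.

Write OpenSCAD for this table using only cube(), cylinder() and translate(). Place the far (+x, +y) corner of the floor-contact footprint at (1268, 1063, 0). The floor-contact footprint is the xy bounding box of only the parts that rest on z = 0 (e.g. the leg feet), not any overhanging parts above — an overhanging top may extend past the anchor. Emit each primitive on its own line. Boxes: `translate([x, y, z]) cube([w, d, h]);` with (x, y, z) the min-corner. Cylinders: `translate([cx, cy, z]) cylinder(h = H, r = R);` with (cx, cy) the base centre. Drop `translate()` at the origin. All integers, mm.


// leg_h = 706 - 36 = 670
translate([374, 144, 670]) cube([929, 954, 36]);
translate([438, 208, 0]) cylinder(h = 670, r = 29);
translate([1239, 208, 0]) cylinder(h = 670, r = 29);
translate([438, 1034, 0]) cylinder(h = 670, r = 29);
translate([1239, 1034, 0]) cylinder(h = 670, r = 29);
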